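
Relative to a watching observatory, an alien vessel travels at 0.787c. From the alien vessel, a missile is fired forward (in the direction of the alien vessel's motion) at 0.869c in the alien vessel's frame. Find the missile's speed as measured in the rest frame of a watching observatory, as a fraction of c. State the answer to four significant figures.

Relativistic velocity addition: u = (u' + v)/(1 + u'v/c²), with u' = 0.869c and v = 0.787c.
Numerator: 0.869 + 0.787 = 1.656. Denominator: 1 + (0.869)(0.787) = 1.683903.
u = 1.656/1.683903 = 0.98343, so the speed is 0.9834c.

0.9834c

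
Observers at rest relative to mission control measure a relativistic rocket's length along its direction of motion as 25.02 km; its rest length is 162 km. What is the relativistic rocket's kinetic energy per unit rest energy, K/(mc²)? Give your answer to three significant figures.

γ = L₀/L = 162/25.02 = 6.47482.
K/(mc²) = γ − 1 = 6.47482 − 1 = 5.47.

5.47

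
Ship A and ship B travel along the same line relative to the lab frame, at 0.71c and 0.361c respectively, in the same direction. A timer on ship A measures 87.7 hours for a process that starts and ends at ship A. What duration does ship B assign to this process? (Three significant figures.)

Transform ship A's velocity into ship B's frame: (0.71 − 0.361)/(1 − 0.71·0.361) = 0.349/0.74369, so the relative speed is 0.46928c.
At |u| = 0.46928c, γ = (1 − 0.220224)^(−1/2) = 1.1324.
The clock on ship A records proper time, so ship B measures Δt = γΔτ = 1.1324 × 87.7 = 99.3 hours.

99.3 hours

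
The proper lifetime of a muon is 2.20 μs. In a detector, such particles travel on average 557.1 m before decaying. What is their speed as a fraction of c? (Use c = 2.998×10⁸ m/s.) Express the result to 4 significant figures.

0.6453c

Lab distance = (lab lifetime)·v = γτ·βc, so βγ = d/(cτ) = 557.1/(2.998×10⁸ × 2.200×10^-6) = 0.84465.
With βγ = 0.84465: γ² = 1 + (βγ)² = 1.713434, and β = (βγ)/γ = 0.84465/1.30898 = 0.6453.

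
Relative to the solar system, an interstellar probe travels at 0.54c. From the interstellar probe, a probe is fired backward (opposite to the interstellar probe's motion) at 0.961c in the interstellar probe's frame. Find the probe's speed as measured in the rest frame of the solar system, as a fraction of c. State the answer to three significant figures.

In units of c, u = (u' + v)/(1 + u'v) with u' = −0.961 and v = 0.54.
Numerator: −0.961 + 0.54 = −0.421. Denominator: 1 + (−0.961)(0.54) = 0.48106.
u = −0.421/0.48106 = −0.87515, so the speed is 0.875c.

0.875c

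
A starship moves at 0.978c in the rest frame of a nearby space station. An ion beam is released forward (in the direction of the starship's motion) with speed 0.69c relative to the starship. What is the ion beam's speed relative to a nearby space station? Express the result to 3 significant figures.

0.996c

Relativistic velocity addition: u = (u' + v)/(1 + u'v/c²), with u' = 0.69c and v = 0.978c.
Numerator: 0.69 + 0.978 = 1.668. Denominator: 1 + (0.69)(0.978) = 1.67482.
u = 1.668/1.67482 = 0.99593, so the speed is 0.996c.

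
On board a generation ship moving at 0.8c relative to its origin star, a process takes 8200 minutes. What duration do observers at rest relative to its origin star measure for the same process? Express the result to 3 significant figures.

β² = 0.64, so γ = 1/√0.36 = 1.6667.
Time dilation: Δt = γ·Δτ = 1.6667 × 8200 = 13700 minutes.

13700 minutes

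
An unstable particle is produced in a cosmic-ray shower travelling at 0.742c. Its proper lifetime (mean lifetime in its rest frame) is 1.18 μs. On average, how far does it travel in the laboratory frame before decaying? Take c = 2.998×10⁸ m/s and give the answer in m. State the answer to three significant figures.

392 m

γ = 1/√(1 − β²) = 1/√(1 − 0.550564) = 1/√0.449436 = 1/0.6704 = 1.4916.
Lab-frame lifetime: Δt = γτ = 1.4916 × 1.18 μs = 1.7601 μs.
Distance: d = vΔt = 0.742 × 2.998×10⁸ m/s × 1.7601×10^-6 s = 392 m.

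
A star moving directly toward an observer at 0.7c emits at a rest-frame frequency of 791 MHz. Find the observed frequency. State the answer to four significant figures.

1883 MHz

Relativistic Doppler (source moving toward): f_obs = f_src · √((1+β)/(1−β)).
With β = 0.7: factor = √(1.7/0.3) = 2.3805.
f_obs = 791 × 2.3805 = 1883 MHz.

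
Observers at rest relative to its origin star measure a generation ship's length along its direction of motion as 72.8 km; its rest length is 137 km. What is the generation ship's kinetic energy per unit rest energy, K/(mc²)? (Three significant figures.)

0.882

γ = L₀/L = 137/72.8 = 1.88187.
K/(mc²) = γ − 1 = 1.88187 − 1 = 0.882.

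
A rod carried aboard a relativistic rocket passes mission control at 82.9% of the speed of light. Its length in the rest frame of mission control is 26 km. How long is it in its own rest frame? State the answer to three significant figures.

With β = 0.829, γ = 1/√(1 − 0.829²) = 1/√0.312759 = 1.7881.
Proper length: L₀ = γ·L = 1.7881 × 26 = 46.5 km.

46.5 km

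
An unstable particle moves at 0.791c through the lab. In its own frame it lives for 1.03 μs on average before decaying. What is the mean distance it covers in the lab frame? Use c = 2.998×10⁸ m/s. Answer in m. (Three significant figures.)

399 m

With β = 0.791, γ = 1/√(1 − 0.791²) = 1/√0.374319 = 1.6345.
Lab-frame lifetime: Δt = γτ = 1.6345 × 1.03 μs = 1.6835 μs.
Distance: d = vΔt = 0.791 × 2.998×10⁸ m/s × 1.6835×10^-6 s = 399 m.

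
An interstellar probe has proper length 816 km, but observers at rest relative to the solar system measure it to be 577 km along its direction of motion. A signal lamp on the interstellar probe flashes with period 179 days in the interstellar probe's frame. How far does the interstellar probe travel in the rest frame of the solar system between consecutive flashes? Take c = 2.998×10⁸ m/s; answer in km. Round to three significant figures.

4.64×10^12 km

From L = L₀/γ: γ = 816/577 = 1.41421.
β = √(1 − 1/γ²) = 0.7071. Lab-frame period = γτ = 1.41421×179 days = 253.14 days. Distance = βc × γτ = 0.7071 × 2.998×10⁸ m/s × 21871296 s = 4.6365×10^15 m = 4.64×10^12 km.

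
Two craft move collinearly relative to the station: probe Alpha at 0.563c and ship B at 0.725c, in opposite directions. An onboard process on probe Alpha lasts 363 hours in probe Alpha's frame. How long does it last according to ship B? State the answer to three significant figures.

The velocity of probe Alpha relative to ship B is (0.563 + 0.725)c / (1 + 0.563×0.725) = 0.91466c; relative speed 0.91466c.
γ for this relative speed: γ = 1/√(1 − 0.836603) = 2.4739.
The clock on probe Alpha records proper time, so ship B measures Δt = γΔτ = 2.4739 × 363 = 898 hours.

898 hours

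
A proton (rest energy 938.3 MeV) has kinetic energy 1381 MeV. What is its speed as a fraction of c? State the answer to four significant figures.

γ = 1 + K/(mc²) = 1 + 1381/938.3 = 2.4718.
β = √(1 − 1/γ²) = √(1 − 0.163672) = √0.836328 = 0.9145.

0.9145c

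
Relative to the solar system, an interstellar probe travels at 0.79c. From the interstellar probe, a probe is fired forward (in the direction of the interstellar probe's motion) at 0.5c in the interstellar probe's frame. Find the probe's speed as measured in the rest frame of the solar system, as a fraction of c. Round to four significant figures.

In units of c, u = (u' + v)/(1 + u'v) with u' = 0.5 and v = 0.79.
Numerator: 0.5 + 0.79 = 1.29. Denominator: 1 + (0.5)(0.79) = 1.395.
u = 1.29/1.395 = 0.92473, so the speed is 0.9247c.

0.9247c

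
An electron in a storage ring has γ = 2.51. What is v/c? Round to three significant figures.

β = √(1 − 1/γ²) = √(1 − 1/6.3001) = √0.841272 = 0.917.

0.917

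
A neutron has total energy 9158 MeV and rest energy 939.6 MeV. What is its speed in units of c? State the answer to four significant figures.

0.9947c

γ = E/(mc²) = 9158/939.6 = 9.7467.
β = √(1 − 1/γ²) = √(1 − 0.0105265) = √0.9894735 = 0.9947.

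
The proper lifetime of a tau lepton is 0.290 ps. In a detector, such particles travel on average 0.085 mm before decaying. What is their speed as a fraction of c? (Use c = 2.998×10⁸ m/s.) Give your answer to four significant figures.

Lab distance = (lab lifetime)·v = γτ·βc, so βγ = d/(cτ) = 8.500×10^-5/(2.998×10⁸ × 2.900×10^-13) = 0.97766.
With βγ = 0.97766: γ² = 1 + (βγ)² = 1.955819, and β = (βγ)/γ = 0.97766/1.39851 = 0.6991.

0.6991c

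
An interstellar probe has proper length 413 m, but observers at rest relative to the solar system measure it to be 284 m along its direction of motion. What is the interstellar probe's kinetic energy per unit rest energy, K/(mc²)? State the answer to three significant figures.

γ = L₀/L = 413/284 = 1.45423.
Since K = (γ−1)mc², K/(mc²) = 1.45423 − 1 = 0.454.

0.454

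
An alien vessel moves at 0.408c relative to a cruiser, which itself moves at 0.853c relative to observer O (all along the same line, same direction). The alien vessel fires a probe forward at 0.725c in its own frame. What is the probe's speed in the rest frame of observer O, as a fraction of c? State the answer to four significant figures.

Compose velocities in two stages. Stage 1 (into S'): u₁ = (0.725+0.408)/(1+0.725×0.408) = 0.87436.
Stage 2 (into S): u = (0.87436+0.853)/(1+0.87436×0.853) = 0.98942, so the speed is 0.9894c.

0.9894c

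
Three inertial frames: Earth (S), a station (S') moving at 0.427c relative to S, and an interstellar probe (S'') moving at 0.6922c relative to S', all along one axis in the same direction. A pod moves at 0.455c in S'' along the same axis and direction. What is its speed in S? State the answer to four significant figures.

0.9467c

First combine the pod and interstellar probe (S''→S'): u₁ = (0.455 + 0.6922)/(1 + 0.455×0.6922) = 1.1472/1.314951 = 0.87243.
Then combine with the station (S'→S): u = (0.87243 + 0.427)/(1 + 0.87243×0.427) = 1.29943/1.37252761 = 0.94674.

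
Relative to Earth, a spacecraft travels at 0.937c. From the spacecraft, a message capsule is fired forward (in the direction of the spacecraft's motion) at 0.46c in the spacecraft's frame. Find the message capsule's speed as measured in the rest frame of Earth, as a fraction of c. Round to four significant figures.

Relativistic velocity addition: u = (u' + v)/(1 + u'v/c²), with u' = 0.46c and v = 0.937c.
Numerator: 0.46 + 0.937 = 1.397. Denominator: 1 + (0.46)(0.937) = 1.43102.
u = 1.397/1.43102 = 0.97623, so the speed is 0.9762c.

0.9762c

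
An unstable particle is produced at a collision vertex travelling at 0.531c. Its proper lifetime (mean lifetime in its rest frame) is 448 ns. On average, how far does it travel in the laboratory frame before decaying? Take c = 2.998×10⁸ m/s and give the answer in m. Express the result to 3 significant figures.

84.2 m

With β = 0.531, γ = 1/√(1 − 0.531²) = 1/√0.718039 = 1.1801.
Lab-frame lifetime: Δt = γτ = 1.1801 × 448 ns = 528.68 ns.
Distance: d = vΔt = 0.531 × 2.998×10⁸ m/s × 5.2868×10^-7 s = 84.2 m.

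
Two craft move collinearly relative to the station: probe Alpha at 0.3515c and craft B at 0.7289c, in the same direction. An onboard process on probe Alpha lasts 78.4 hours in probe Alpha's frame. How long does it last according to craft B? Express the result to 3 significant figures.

Transform probe Alpha's velocity into craft B's frame: (0.3515 − 0.7289)/(1 − 0.3515·0.7289) = −0.3774/0.74379165, so the relative speed is 0.5074c.
γ for this relative speed: γ = 1/√(1 − 0.257455) = 1.1605.
The clock on probe Alpha records proper time, so craft B measures Δt = γΔτ = 1.1605 × 78.4 = 91.0 hours.

91.0 hours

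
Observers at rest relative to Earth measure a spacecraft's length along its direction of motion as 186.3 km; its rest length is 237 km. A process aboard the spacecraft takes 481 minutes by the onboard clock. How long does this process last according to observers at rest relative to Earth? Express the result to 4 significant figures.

γ = L₀/L = 237/186.3 = 1.27214.
The same γ dilates the second interval: 1.27214 × 481 minutes = 611.9 minutes.

611.9 minutes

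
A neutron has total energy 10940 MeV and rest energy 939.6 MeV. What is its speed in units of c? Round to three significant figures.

γ = E/(mc²) = 10940/939.6 = 11.643.
β = √(1 − 1/γ²) = √(1 − 0.00737684) = √0.99262316 = 0.996.

0.996c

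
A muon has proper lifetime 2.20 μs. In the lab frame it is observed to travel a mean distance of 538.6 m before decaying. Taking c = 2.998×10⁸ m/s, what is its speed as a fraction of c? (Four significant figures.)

0.6325c

Let x = d/(cτ) = 538.6 m / (2.998×10⁸ m/s × 2.200×10^-6 s) = 0.81661. Since d = βγcτ, x = βγ = β/√(1−β²).
Solving: β² = x²/(1+x²) = 0.666852/1.666852 = 0.400067, so β = 0.6325.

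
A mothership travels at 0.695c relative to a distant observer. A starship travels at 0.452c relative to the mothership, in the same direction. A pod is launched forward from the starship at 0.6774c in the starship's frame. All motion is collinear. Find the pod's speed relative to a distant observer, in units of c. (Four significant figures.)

First combine the pod and starship (S''→S'): u₁ = (0.6774 + 0.452)/(1 + 0.6774×0.452) = 1.1294/1.3061848 = 0.86466.
Then combine with the mothership (S'→S): u = (0.86466 + 0.695)/(1 + 0.86466×0.695) = 1.55966/1.6009387 = 0.97422.

0.9742c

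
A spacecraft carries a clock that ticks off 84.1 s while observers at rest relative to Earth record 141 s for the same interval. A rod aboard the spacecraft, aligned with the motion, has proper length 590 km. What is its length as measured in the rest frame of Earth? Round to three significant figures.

352 km

The time-dilation ratio gives γ = 141/84.1 = 1.67658.
The rod contracts by the same γ: 590 km / 1.67658 = 352 km.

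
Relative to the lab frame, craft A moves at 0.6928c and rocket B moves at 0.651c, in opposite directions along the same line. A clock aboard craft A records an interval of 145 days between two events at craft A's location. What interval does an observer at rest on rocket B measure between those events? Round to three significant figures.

Transform craft A's velocity into rocket B's frame: (0.6928 + 0.651)/(1 + 0.6928·0.651) = 1.3438/1.4510128, so the relative speed is 0.92611c.
γ for this relative speed: γ = 1/√(1 − 0.85768) = 2.6507.
Craft A's interval is proper; time dilation gives Δt_B = γΔτ = 2.6507 × 145 days = 384 days.

384 days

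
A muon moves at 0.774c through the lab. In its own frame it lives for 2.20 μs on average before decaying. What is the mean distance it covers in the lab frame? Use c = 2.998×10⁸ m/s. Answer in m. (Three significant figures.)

806 m

γ = 1/√(1 − β²) = 1/√(1 − 0.599076) = 1/√0.400924 = 1/0.633186 = 1.5793.
Lab-frame lifetime: Δt = γτ = 1.5793 × 2.20 μs = 3.4745 μs.
Distance: d = vΔt = 0.774 × 2.998×10⁸ m/s × 3.4745×10^-6 s = 806 m.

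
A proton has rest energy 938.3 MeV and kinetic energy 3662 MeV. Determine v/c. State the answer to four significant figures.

K = (γ−1)mc², so γ = 1 + 3662/938.3 = 4.9028.
Then v/c = √(1 − γ⁻²) = √(1 − 0.0416018) = √0.9583982 = 0.9790.

0.9790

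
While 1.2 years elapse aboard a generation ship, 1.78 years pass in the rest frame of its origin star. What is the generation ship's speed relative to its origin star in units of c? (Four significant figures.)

0.7386c

γ = Δt/Δτ = 1.78/1.2 = 1.4833.
β = √(1 − 1/γ²) = √(1 − 0.454508) = √0.545492 = 0.7386.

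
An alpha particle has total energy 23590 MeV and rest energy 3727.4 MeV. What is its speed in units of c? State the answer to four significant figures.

0.9874c

γ = E/(mc²) = 23590/3727.4 = 6.3288.
β = √(1 − 1/γ²) = √(1 − 0.0249665) = √0.9750335 = 0.9874.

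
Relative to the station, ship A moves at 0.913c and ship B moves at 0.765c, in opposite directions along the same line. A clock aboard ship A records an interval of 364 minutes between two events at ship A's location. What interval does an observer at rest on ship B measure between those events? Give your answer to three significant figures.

2350 minutes

Speed of ship A in ship B's frame: u = (v_A + v_B)/(1 + v_A v_B/c²) = (0.913 + 0.765)/(1 + 0.913×0.765) = 1.678/1.698445 = 0.98796; |u| = 0.98796c.
γ for this relative speed: γ = 1/√(1 − 0.976065) = 6.4637.
Ship A's interval is proper; time dilation gives Δt_B = γΔτ = 6.4637 × 364 minutes = 2350 minutes.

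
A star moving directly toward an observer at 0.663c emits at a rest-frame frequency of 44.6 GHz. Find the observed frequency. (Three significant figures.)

99.1 GHz

Relativistic Doppler (source moving toward): f_obs = f_src · √((1+β)/(1−β)).
With β = 0.663: factor = √(1.663/0.337) = 2.2214.
f_obs = 44.6 × 2.2214 = 99.1 GHz.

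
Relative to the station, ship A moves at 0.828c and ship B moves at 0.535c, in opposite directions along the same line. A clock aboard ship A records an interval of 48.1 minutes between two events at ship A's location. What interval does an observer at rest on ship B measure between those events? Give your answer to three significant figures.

Speed of ship A in ship B's frame: u = (v_A + v_B)/(1 + v_A v_B/c²) = (0.828 + 0.535)/(1 + 0.828×0.535) = 1.363/1.44298 = 0.94457; |u| = 0.94457c.
At |u| = 0.94457c, γ = (1 − 0.892212)^(−1/2) = 3.0459.
The clock on ship A records proper time, so ship B measures Δt = γΔτ = 3.0459 × 48.1 = 147 minutes.

147 minutes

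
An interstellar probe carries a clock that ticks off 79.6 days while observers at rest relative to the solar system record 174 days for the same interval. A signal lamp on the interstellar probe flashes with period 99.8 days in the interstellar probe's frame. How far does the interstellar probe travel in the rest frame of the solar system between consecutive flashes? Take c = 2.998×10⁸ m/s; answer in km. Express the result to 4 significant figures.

From Δt = γΔτ: γ = 174/79.6 = 2.18593.
β = √(1 − 1/γ²) = 0.88922. Lab-frame period = γτ = 2.18593×99.8 days = 218.16 days. Distance = βc × γτ = 0.88922 × 2.998×10⁸ m/s × 18849024 s = 5.0249×10^15 m = 5.025×10^12 km.

5.025×10^12 km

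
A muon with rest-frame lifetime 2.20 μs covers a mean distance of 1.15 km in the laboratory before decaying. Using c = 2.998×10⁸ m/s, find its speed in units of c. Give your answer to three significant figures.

0.867c

Lab distance = (lab lifetime)·v = γτ·βc, so βγ = d/(cτ) = 1150/(2.998×10⁸ × 2.200×10^-6) = 1.7436.
With βγ = 1.7436: γ² = 1 + (βγ)² = 4.04014, and β = (βγ)/γ = 1.7436/2.01001 = 0.867.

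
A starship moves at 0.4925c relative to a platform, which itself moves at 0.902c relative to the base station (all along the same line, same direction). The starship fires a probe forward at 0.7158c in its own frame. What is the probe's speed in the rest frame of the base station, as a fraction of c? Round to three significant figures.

Apply u = (u'+v)/(1+u'v) twice. Probe in the platform frame: (0.7158+0.4925)/(1+0.7158·0.4925) = 1.2083/1.3525315 = 0.89336c.
That velocity, transformed to the rest frame of the base station: (0.89336+0.902)/(1+0.89336·0.902) = 1.79536/1.80581072 = 0.99421c.

0.994c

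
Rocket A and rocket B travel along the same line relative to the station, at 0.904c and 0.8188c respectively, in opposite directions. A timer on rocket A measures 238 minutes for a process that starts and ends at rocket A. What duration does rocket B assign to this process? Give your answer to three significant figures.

1690 minutes

The velocity of rocket A relative to rocket B is (0.904 + 0.8188)c / (1 + 0.904×0.8188) = 0.99c; relative speed 0.99c.
At |u| = 0.99c, γ = (1 − 0.9801)^(−1/2) = 7.0888.
The clock on rocket A records proper time, so rocket B measures Δt = γΔτ = 7.0888 × 238 = 1690 minutes.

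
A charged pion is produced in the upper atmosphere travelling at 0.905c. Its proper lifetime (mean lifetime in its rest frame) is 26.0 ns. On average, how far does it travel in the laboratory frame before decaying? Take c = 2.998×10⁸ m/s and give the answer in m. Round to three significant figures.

γ = 1/√(1 − β²) = 1/√(1 − 0.819025) = 1/√0.180975 = 1/0.425412 = 2.3507.
Lab-frame lifetime: Δt = γτ = 2.3507 × 26.0 ns = 61.118 ns.
Distance: d = vΔt = 0.905 × 2.998×10⁸ m/s × 6.1118×10^-8 s = 16.6 m.

16.6 m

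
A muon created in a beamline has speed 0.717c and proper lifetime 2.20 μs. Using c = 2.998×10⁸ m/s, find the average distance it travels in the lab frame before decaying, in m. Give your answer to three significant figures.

With β = 0.717, γ = 1/√(1 − 0.717²) = 1/√0.485911 = 1.4346.
Lab-frame lifetime: Δt = γτ = 1.4346 × 2.20 μs = 3.1561 μs.
Distance: d = vΔt = 0.717 × 2.998×10⁸ m/s × 3.1561×10^-6 s = 678 m.

678 m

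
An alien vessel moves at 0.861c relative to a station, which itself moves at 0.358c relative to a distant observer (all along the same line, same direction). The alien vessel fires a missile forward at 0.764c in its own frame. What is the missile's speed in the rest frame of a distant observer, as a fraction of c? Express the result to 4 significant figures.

0.9906c

First combine the missile and alien vessel (S''→S'): u₁ = (0.764 + 0.861)/(1 + 0.764×0.861) = 1.625/1.657804 = 0.98021.
Then combine with the station (S'→S): u = (0.98021 + 0.358)/(1 + 0.98021×0.358) = 1.33821/1.35091518 = 0.9906.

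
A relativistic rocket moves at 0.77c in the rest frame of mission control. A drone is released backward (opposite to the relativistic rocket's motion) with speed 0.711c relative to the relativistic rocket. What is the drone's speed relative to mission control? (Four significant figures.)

0.1304c

In units of c, u = (u' + v)/(1 + u'v) with u' = −0.711 and v = 0.77.
Numerator: −0.711 + 0.77 = 0.059. Denominator: 1 + (−0.711)(0.77) = 0.45253.
u = 0.059/0.45253 = 0.13038, so the speed is 0.1304c.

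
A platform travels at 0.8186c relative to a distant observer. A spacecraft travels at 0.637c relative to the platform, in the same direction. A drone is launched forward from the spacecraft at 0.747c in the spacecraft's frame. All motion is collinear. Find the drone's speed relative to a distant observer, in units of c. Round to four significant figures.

0.9936c

Compose velocities in two stages. Stage 1 (into S'): u₁ = (0.747+0.637)/(1+0.747×0.637) = 0.93777.
Stage 2 (into S): u = (0.93777+0.8186)/(1+0.93777×0.8186) = 0.99361, so the speed is 0.9936c.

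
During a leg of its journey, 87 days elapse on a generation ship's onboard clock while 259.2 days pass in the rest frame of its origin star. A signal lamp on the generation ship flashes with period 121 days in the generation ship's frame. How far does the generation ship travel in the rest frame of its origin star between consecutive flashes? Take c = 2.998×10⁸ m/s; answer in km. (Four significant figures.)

The time-dilation ratio gives γ = 259.2/87 = 2.97931.
β = √(1 − 1/γ²) = 0.94199. Lab-frame period = γτ = 2.97931×121 days = 360.5 days. Distance = βc × γτ = 0.94199 × 2.998×10⁸ m/s × 31147200 s = 8.7962×10^15 m = 8.796×10^12 km.

8.796×10^12 km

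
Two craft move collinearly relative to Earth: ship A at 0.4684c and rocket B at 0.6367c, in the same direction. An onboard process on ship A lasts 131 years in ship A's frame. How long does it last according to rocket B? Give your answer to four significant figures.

Transform ship A's velocity into rocket B's frame: (0.4684 − 0.6367)/(1 − 0.4684·0.6367) = −0.1683/0.70176972, so the relative speed is 0.23982c.
At |u| = 0.23982c, γ = (1 − 0.0575136)^(−1/2) = 1.0301.
The clock on ship A records proper time, so rocket B measures Δt = γΔτ = 1.0301 × 131 = 134.9 years.

134.9 years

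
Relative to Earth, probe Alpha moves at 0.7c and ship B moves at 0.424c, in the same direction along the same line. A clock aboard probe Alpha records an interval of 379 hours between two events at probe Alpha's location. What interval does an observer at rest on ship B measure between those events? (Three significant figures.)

412 hours

Transform probe Alpha's velocity into ship B's frame: (0.7 − 0.424)/(1 − 0.7·0.424) = 0.276/0.7032, so the relative speed is 0.39249c.
γ for this relative speed: γ = 1/√(1 − 0.154048) = 1.0872.
Probe Alpha's interval is proper; time dilation gives Δt_B = γΔτ = 1.0872 × 379 hours = 412 hours.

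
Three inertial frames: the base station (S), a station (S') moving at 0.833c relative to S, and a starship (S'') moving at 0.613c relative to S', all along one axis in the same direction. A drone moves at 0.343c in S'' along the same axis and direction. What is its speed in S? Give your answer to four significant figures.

Apply u = (u'+v)/(1+u'v) twice. Drone in the station frame: (0.343+0.613)/(1+0.343·0.613) = 0.956/1.210259 = 0.78991c.
That velocity, transformed to the rest frame of the base station: (0.78991+0.833)/(1+0.78991·0.833) = 1.62291/1.65799503 = 0.97884c.

0.9788c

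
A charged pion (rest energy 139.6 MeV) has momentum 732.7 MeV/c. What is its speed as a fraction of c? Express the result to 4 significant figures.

0.9823c

βγ = pc/(mc²) = 732.7/139.6 = 5.2486.
Since γ² = 1 + (βγ)² = 28.5478, γ = √28.5478 = 5.34301, and β = (βγ)/γ = 5.2486/5.34301 = 0.9823.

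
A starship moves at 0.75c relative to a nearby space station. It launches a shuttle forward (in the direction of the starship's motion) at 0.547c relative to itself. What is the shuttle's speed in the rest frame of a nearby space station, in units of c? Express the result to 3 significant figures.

0.920c

Relativistic velocity addition: u = (u' + v)/(1 + u'v/c²), with u' = 0.547c and v = 0.75c.
Numerator: 0.547 + 0.75 = 1.297. Denominator: 1 + (0.547)(0.75) = 1.41025.
u = 1.297/1.41025 = 0.9197, so the speed is 0.920c.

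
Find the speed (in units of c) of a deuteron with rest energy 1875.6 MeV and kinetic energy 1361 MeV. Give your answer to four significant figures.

γ = 1 + K/(mc²) = 1 + 1361/1875.6 = 1.7256.
β = √(1 − 1/γ²) = √(1 − 0.33583) = √0.66417 = 0.8150.

0.8150c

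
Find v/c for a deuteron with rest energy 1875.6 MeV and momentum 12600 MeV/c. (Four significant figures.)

0.9891

pc/(mc²) = 12600/1875.6 = 6.7179 = βγ = β/√(1−β²).
So β² = x²/(1 + x²) with x = 6.7179: x² = 45.1302, β² = 45.1302/46.1302 = 0.978322, β = 0.9891.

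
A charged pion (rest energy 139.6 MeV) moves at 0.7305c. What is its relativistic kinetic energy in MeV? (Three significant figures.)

64.8 MeV

With β = 0.7305, γ = 1/√(1 − 0.7305²) = 1/√0.46636975 = 1.46432.
Kinetic energy: K = (γ − 1)mc² = (1.46432 − 1) × 139.6 MeV = 0.46432 × 139.6 = 64.8 MeV.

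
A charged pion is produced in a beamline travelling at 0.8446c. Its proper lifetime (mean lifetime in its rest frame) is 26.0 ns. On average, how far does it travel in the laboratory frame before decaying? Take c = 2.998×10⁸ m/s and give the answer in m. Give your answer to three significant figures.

With β = 0.8446, γ = 1/√(1 − 0.8446²) = 1/√0.28665084 = 1.8678.
Lab-frame lifetime: Δt = γτ = 1.8678 × 26.0 ns = 48.563 ns.
Distance: d = vΔt = 0.8446 × 2.998×10⁸ m/s × 4.8563×10^-8 s = 12.3 m.

12.3 m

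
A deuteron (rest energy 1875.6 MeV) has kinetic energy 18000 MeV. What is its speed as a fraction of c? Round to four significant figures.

0.9955c

γ = 1 + K/(mc²) = 1 + 18000/1875.6 = 10.597.
β = √(1 − 1/γ²) = √(1 − 0.008905) = √0.991095 = 0.9955.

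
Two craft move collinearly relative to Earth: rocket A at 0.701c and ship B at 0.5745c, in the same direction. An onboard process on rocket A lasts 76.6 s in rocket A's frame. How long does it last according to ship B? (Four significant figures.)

78.38 s

Speed of rocket A in ship B's frame: u = (v_A − v_B)/(1 − v_A v_B/c²) = (0.701 − 0.5745)/(1 − 0.701×0.5745) = 0.1265/0.5972755 = 0.2118; |u| = 0.2118c.
γ for this relative speed: γ = 1/√(1 − 0.0448592) = 1.0232.
The clock on rocket A records proper time, so ship B measures Δt = γΔτ = 1.0232 × 76.6 = 78.38 s.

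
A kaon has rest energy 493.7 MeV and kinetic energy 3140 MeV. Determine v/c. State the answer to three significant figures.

0.991

γ = 1 + K/(mc²) = 1 + 3140/493.7 = 7.3601.
β = √(1 − 1/γ²) = √(1 − 0.01846) = √0.98154 = 0.991.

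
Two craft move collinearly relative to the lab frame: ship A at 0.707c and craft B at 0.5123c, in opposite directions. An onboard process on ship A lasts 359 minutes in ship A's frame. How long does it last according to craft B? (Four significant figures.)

805.2 minutes

Speed of ship A in craft B's frame: u = (v_A + v_B)/(1 + v_A v_B/c²) = (0.707 + 0.5123)/(1 + 0.707×0.5123) = 1.2193/1.3621961 = 0.8951; |u| = 0.8951c.
γ for this relative speed: γ = 1/√(1 − 0.801204) = 2.2428.
Ship A's interval is proper; time dilation gives Δt_B = γΔτ = 2.2428 × 359 minutes = 805.2 minutes.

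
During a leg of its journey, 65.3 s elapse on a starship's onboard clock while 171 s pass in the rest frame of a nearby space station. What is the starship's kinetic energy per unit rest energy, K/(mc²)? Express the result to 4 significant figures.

1.619

The time-dilation ratio gives γ = 171/65.3 = 2.61868.
K/(mc²) = γ − 1 = 2.61868 − 1 = 1.619.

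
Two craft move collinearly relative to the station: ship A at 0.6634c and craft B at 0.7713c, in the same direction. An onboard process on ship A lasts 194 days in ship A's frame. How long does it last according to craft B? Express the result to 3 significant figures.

199 days

Speed of ship A in craft B's frame: u = (v_A − v_B)/(1 − v_A v_B/c²) = (0.6634 − 0.7713)/(1 − 0.6634×0.7713) = −0.1079/0.48831958 = −0.22096; |u| = 0.22096c.
At |u| = 0.22096c, γ = (1 − 0.0488233)^(−1/2) = 1.0253.
The clock on ship A records proper time, so craft B measures Δt = γΔτ = 1.0253 × 194 = 199 days.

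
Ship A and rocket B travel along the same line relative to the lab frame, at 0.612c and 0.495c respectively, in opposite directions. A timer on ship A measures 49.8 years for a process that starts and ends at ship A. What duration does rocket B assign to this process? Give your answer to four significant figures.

94.43 years

Speed of ship A in rocket B's frame: u = (v_A + v_B)/(1 + v_A v_B/c²) = (0.612 + 0.495)/(1 + 0.612×0.495) = 1.107/1.30294 = 0.84962; |u| = 0.84962c.
At |u| = 0.84962c, γ = (1 − 0.721854)^(−1/2) = 1.8961.
The clock on ship A records proper time, so rocket B measures Δt = γΔτ = 1.8961 × 49.8 = 94.43 years.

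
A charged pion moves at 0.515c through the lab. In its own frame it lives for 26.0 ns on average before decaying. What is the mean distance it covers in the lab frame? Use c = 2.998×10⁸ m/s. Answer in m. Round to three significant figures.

4.68 m

γ = 1/√(1 − β²) = 1/√(1 − 0.265225) = 1/√0.734775 = 1/0.85719 = 1.1666.
Lab-frame lifetime: Δt = γτ = 1.1666 × 26.0 ns = 30.332 ns.
Distance: d = vΔt = 0.515 × 2.998×10⁸ m/s × 3.0332×10^-8 s = 4.68 m.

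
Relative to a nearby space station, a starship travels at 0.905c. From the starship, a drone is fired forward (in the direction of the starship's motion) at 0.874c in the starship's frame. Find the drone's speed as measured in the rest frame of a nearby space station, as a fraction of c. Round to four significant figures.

0.9933c

In units of c, u = (u' + v)/(1 + u'v) with u' = 0.874 and v = 0.905.
Numerator: 0.874 + 0.905 = 1.779. Denominator: 1 + (0.874)(0.905) = 1.79097.
u = 1.779/1.79097 = 0.99332, so the speed is 0.9933c.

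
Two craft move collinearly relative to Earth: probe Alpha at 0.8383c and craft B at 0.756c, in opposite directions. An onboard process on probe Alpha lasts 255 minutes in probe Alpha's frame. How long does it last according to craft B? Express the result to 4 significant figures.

1167 minutes

Speed of probe Alpha in craft B's frame: u = (v_A + v_B)/(1 + v_A v_B/c²) = (0.8383 + 0.756)/(1 + 0.8383×0.756) = 1.5943/1.6337548 = 0.97585; |u| = 0.97585c.
At |u| = 0.97585c, γ = (1 − 0.952283)^(−1/2) = 4.5779.
Probe Alpha's interval is proper; time dilation gives Δt_B = γΔτ = 4.5779 × 255 minutes = 1167 minutes.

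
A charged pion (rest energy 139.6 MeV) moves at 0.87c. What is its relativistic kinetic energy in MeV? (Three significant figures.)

144 MeV

γ = 1/√(1 − β²) = 1/√(1 − 0.7569) = 1/√0.2431 = 1/0.493052 = 2.0282.
Kinetic energy: K = (γ − 1)mc² = (2.0282 − 1) × 139.6 MeV = 1.0282 × 139.6 = 144 MeV.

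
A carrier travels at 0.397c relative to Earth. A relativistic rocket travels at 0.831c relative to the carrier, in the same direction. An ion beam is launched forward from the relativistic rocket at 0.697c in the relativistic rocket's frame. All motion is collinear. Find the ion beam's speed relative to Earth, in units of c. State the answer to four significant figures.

First combine the ion beam and relativistic rocket (S''→S'): u₁ = (0.697 + 0.831)/(1 + 0.697×0.831) = 1.528/1.579207 = 0.96757.
Then combine with the carrier (S'→S): u = (0.96757 + 0.397)/(1 + 0.96757×0.397) = 1.36457/1.38412529 = 0.98587.

0.9859c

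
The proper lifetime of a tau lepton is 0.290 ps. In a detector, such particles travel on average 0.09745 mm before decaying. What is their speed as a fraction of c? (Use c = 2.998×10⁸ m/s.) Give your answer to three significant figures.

Let x = d/(cτ) = 9.745×10^-5 m / (2.998×10⁸ m/s × 2.900×10^-13 s) = 1.1209. Since d = βγcτ, x = βγ = β/√(1−β²).
Solving: β² = x²/(1+x²) = 1.25642/2.25642 = 0.55682, so β = 0.746.

0.746c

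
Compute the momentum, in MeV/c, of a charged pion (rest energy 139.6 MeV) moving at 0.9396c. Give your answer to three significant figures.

With β = 0.9396, γ = 1/√(1 − 0.9396²) = 1/√0.11715184 = 2.9216.
Momentum: p = γβ·mc = 2.9216 × 0.9396 × 139.6 MeV/c = 383 MeV/c.

383 MeV/c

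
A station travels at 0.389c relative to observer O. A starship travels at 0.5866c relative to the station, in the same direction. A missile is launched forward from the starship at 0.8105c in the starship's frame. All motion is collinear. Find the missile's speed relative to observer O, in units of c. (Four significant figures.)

0.9763c

Apply u = (u'+v)/(1+u'v) twice. Missile in the station frame: (0.8105+0.5866)/(1+0.8105·0.5866) = 1.3971/1.4754393 = 0.9469c.
That velocity, transformed to the rest frame of observer O: (0.9469+0.389)/(1+0.9469·0.389) = 1.3359/1.3683441 = 0.97629c.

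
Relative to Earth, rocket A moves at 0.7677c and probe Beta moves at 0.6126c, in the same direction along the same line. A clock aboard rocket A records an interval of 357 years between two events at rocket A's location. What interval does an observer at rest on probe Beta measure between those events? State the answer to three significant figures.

373 years

Transform rocket A's velocity into probe Beta's frame: (0.7677 − 0.6126)/(1 − 0.7677·0.6126) = 0.1551/0.52970698, so the relative speed is 0.2928c.
At |u| = 0.2928c, γ = (1 − 0.0857318)^(−1/2) = 1.0458.
Rocket A's interval is proper; time dilation gives Δt_B = γΔτ = 1.0458 × 357 years = 373 years.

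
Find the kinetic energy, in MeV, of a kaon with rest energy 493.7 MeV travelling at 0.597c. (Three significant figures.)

122 MeV

β² = 0.356409, so γ = 1/√0.643591 = 1.24651.
Kinetic energy: K = (γ − 1)mc² = (1.24651 − 1) × 493.7 MeV = 0.24651 × 493.7 = 122 MeV.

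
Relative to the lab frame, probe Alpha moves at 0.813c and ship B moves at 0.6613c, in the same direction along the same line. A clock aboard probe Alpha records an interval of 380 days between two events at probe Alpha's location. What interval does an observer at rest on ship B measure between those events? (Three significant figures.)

The velocity of probe Alpha relative to ship B is (0.813 − 0.6613)c / (1 − 0.813×0.6613) = 0.3281c; relative speed 0.3281c.
At |u| = 0.3281c, γ = (1 − 0.10765)^(−1/2) = 1.0586.
Probe Alpha's interval is proper; time dilation gives Δt_B = γΔτ = 1.0586 × 380 days = 402 days.

402 days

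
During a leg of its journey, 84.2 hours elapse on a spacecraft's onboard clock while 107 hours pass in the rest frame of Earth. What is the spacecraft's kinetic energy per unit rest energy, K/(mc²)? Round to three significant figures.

The time-dilation ratio gives γ = 107/84.2 = 1.27078.
K/(mc²) = γ − 1 = 1.27078 − 1 = 0.271.

0.271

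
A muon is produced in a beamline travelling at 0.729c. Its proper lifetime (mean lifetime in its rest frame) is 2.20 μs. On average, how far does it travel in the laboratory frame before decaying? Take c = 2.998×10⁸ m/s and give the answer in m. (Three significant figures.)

With β = 0.729, γ = 1/√(1 − 0.729²) = 1/√0.468559 = 1.4609.
Lab-frame lifetime: Δt = γτ = 1.4609 × 2.20 μs = 3.214 μs.
Distance: d = vΔt = 0.729 × 2.998×10⁸ m/s × 3.2140×10^-6 s = 702 m.

702 m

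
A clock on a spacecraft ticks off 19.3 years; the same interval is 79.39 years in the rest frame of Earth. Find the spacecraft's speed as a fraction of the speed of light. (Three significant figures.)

0.970c

γ = Δt/Δτ = 79.39/19.3 = 4.1135.
β = √(1 − 1/γ²) = √(1 − 0.0590986) = √0.9409014 = 0.970.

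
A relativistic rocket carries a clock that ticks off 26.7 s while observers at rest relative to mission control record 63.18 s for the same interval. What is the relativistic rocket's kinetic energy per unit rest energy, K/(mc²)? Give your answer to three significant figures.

The time-dilation ratio gives γ = 63.18/26.7 = 2.36629.
K/(mc²) = γ − 1 = 2.36629 − 1 = 1.37.

1.37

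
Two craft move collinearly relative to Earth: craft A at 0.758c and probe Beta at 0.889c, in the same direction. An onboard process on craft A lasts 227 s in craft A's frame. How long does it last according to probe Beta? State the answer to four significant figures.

Transform craft A's velocity into probe Beta's frame: (0.758 − 0.889)/(1 − 0.758·0.889) = −0.131/0.326138, so the relative speed is 0.40167c.
γ for this relative speed: γ = 1/√(1 − 0.161339) = 1.092.
The clock on craft A records proper time, so probe Beta measures Δt = γΔτ = 1.092 × 227 = 247.9 s.

247.9 s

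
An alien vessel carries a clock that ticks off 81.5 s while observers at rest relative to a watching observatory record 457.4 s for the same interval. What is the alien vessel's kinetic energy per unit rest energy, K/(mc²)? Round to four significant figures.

4.612

The time-dilation ratio gives γ = 457.4/81.5 = 5.61227.
K/(mc²) = γ − 1 = 5.61227 − 1 = 4.612.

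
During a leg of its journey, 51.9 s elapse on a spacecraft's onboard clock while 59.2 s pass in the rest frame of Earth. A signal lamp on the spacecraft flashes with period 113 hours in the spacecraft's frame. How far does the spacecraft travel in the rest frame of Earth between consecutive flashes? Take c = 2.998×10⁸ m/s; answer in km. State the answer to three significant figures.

6.69×10^10 km

From Δt = γΔτ: γ = 59.2/51.9 = 1.14066.
β = √(1 − 1/γ²) = 0.48106. Lab-frame period = γτ = 1.14066×113 hours = 128.89 hours. Distance = βc × γτ = 0.48106 × 2.998×10⁸ m/s × 464004 s = 6.6919×10^13 m = 6.69×10^10 km.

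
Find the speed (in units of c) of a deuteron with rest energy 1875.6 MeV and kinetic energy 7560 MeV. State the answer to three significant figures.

0.980c

K = (γ−1)mc², so γ = 1 + 7560/1875.6 = 5.0307.
Then v/c = √(1 − γ⁻²) = √(1 − 0.0395133) = √0.9604867 = 0.980.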